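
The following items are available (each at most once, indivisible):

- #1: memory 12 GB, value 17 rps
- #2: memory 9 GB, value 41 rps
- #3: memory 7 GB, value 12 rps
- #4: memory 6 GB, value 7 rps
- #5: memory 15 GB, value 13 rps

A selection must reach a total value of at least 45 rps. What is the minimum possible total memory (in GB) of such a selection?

Subsets with value ≥ 45, sorted by total memory:
- #2+#4: memory 15, value 48
- #2+#3: memory 16, value 53
- #1+#2: memory 21, value 58
- #2+#3+#4: memory 22, value 60
Minimum memory: 15 GB.

15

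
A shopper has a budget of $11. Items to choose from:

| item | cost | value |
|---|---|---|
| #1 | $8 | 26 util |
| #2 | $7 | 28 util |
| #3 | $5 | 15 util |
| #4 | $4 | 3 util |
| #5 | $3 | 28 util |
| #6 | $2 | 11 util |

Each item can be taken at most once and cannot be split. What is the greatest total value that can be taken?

56 util

Check high-value combinations within $11:
- #2+#5: cost 7+3=10, value 28+28=56
- #3+#5+#6: cost 5+3+2=10, value 15+28+11=54
- #1+#5: cost 8+3=11, value 26+28=54
Best: 56 util.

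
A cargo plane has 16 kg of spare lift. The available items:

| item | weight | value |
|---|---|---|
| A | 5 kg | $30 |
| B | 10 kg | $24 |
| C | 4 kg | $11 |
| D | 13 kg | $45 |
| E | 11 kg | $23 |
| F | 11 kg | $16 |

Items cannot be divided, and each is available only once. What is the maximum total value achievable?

Check high-value combinations within 16 kg:
- A+B: weight 5+10=15, value 30+24=54
- A+E: weight 5+11=16, value 30+23=53
- A+F: weight 5+11=16, value 30+16=46
- D: weight 13, value 45
Best: $54.

$54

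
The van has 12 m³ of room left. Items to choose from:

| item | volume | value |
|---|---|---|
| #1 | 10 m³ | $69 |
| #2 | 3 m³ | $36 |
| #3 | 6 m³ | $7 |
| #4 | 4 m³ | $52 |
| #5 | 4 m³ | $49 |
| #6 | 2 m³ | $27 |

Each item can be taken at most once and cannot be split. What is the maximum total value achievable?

$137

Check high-value combinations within 12 m³:
- #2+#4+#5: volume 3+4+4=11, value 36+52+49=137
- #4+#5+#6: volume 4+4+2=10, value 52+49+27=128
- #2+#4+#6: volume 3+4+2=9, value 36+52+27=115
- #2+#5+#6: volume 3+4+2=9, value 36+49+27=112
Best: $137.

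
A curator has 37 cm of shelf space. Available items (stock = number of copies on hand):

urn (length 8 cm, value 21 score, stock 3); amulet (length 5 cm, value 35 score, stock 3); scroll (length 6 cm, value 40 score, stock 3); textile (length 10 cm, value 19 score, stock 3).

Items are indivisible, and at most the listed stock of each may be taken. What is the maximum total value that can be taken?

225 score

Best selections within length 37 and stock limits:
- 3×amulet + 3×scroll: length 33, value 225
- 1×urn + 2×amulet + 3×scroll: length 36, value 211
- 1×urn + 3×amulet + 2×scroll: length 35, value 206
Best: 225 score.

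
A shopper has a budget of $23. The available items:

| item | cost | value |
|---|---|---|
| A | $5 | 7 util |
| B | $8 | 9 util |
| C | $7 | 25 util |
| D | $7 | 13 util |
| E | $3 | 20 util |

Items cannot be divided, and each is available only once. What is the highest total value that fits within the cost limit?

Check high-value combinations within $23:
- A+C+D+E: cost 5+7+7+3=22, value 7+25+13+20=65
- A+B+C+E: cost 5+8+7+3=23, value 7+9+25+20=61
- C+D+E: cost 7+7+3=17, value 25+13+20=58
- B+C+E: cost 8+7+3=18, value 9+25+20=54
- A+C+E: cost 5+7+3=15, value 7+25+20=52
Best: 65 util.

65 util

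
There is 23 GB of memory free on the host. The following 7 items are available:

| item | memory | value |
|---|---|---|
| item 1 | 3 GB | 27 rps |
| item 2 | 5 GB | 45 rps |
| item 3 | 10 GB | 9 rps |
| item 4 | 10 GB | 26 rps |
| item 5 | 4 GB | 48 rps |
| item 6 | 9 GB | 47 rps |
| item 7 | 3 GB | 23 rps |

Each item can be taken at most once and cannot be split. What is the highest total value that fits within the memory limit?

This is a 0/1 knapsack; check combinations near the capacity.
- item 1+item 2+item 5+item 6: memory 3+5+4+9=21, value 27+45+48+47=167
- item 2+item 5+item 6+item 7: memory 5+4+9+3=21, value 45+48+47+23=163
- item 1+item 2+item 4+item 5: memory 3+5+10+4=22, value 27+45+26+48=146
- item 1+item 5+item 6+item 7: memory 3+4+9+3=19, value 27+48+47+23=145
- item 1+item 2+item 5+item 7: memory 3+5+4+3=15, value 27+45+48+23=143
Best: 167 rps.

167 rps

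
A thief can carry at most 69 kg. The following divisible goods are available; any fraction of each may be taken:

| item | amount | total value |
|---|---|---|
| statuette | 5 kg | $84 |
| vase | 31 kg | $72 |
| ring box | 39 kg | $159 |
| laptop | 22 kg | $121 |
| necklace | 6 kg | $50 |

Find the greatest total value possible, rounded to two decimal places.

401.77

Take in order of value per unit:
- statuette (84/5 per unit): all 5 → value 84, running total 84.00
- necklace (50/6 per unit): all 6 → value 50, running total 134.00
- laptop (121/22 per unit): all 22 → value 121, running total 255.00
- ring box (159/39 per unit): 36 of 39 → value 36×159/39 = 146.7692, running total 401.77
Total 401.77.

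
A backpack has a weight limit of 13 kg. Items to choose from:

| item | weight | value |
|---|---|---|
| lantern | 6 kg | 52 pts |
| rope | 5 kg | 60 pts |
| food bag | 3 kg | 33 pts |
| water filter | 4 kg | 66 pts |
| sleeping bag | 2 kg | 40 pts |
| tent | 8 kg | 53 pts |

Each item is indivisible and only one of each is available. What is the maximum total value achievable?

166 pts

Check high-value combinations within 13 kg:
- rope+water filter+sleeping bag: weight 5+4+2=11, value 60+66+40=166
- rope+food bag+water filter: weight 5+3+4=12, value 60+33+66=159
- lantern+water filter+sleeping bag: weight 6+4+2=12, value 52+66+40=158
Best: 166 pts.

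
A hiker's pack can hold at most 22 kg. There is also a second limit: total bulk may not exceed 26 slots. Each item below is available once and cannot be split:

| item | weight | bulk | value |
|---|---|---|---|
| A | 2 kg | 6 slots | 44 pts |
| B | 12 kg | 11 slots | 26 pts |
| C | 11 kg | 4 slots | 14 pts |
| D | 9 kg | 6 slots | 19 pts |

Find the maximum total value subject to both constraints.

77 pts

Feasible sets respecting both limits:
- A+C+D: weight 22, bulk 16, value 77
- A+B: weight 14, bulk 17, value 70
- A+D: weight 11, bulk 12, value 63
- A+C: weight 13, bulk 10, value 58
Best: 77 pts.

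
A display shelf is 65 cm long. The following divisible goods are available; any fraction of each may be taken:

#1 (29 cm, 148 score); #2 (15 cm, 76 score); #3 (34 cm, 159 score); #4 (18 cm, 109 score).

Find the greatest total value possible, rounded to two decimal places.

Take in order of value per unit:
- #4 (109/18 per unit): all 18 → value 109, running total 109.00
- #1 (148/29 per unit): all 29 → value 148, running total 257.00
- #2 (76/15 per unit): all 15 → value 76, running total 333.00
- #3 (159/34 per unit): 3 of 34 → value 3×159/34 = 14.0294, running total 347.03
Total 347.03.

347.03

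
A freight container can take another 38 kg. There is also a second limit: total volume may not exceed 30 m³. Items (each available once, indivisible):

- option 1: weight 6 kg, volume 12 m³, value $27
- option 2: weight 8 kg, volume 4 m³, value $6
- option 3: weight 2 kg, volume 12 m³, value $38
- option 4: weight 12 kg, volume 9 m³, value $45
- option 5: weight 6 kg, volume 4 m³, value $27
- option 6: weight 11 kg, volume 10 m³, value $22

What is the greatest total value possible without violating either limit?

Feasible sets respecting both limits:
- option 2+option 3+option 4+option 5: weight 28, volume 29, value 116
- option 3+option 4+option 5: weight 20, volume 25, value 110
- option 1+option 2+option 4+option 5: weight 32, volume 29, value 105
- option 2+option 4+option 5+option 6: weight 37, volume 27, value 100
Best: $116.

$116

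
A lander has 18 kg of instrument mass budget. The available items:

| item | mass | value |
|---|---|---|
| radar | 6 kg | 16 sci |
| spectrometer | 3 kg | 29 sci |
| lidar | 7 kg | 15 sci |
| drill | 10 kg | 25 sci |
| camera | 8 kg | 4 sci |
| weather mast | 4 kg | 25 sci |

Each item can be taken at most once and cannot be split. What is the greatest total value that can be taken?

79 sci

This is a 0/1 knapsack; check combinations near the capacity.
- spectrometer+drill+weather mast: mass 3+10+4=17, value 29+25+25=79
- radar+spectrometer+weather mast: mass 6+3+4=13, value 16+29+25=70
- spectrometer+lidar+weather mast: mass 3+7+4=14, value 29+15+25=69
- radar+spectrometer+lidar: mass 6+3+7=16, value 16+29+15=60
Best: 79 sci.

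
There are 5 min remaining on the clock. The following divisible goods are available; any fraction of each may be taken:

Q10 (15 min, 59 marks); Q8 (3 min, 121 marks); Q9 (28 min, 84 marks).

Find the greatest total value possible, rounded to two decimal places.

128.87

Take in order of value per unit:
- Q8 (121/3 per unit): all 3 → value 121, running total 121.00
- Q10 (59/15 per unit): 2 of 15 → value 2×59/15 = 7.8667, running total 128.87
Total 128.87.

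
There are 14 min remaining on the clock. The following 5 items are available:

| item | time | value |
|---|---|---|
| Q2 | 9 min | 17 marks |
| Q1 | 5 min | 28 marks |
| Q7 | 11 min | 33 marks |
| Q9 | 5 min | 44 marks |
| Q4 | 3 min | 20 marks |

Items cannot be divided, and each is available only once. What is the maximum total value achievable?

92 marks

Check high-value combinations within 14 min:
- Q1+Q9+Q4: time 5+5+3=13, value 28+44+20=92
- Q1+Q9: time 5+5=10, value 28+44=72
- Q9+Q4: time 5+3=8, value 44+20=64
Best: 92 marks.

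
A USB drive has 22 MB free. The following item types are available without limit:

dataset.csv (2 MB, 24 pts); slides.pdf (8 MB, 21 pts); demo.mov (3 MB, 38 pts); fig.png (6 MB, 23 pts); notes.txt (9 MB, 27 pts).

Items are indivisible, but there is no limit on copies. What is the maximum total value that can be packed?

276 pts

Best value-per-unit is demo.mov at 38/3; filling with it alone gives 7×38 = 266.
Optimal mix: 2×dataset.csv + 6×demo.mov → size 22, value 276.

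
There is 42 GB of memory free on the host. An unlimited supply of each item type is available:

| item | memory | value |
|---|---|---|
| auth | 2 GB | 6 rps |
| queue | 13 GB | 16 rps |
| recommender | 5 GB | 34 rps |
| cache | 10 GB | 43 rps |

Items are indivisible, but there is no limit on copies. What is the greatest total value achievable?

Best value-per-unit is recommender at 34/5; filling with it alone gives 8×34 = 272.
Optimal mix: 1×auth + 8×recommender → memory 42, value 278.

278 rps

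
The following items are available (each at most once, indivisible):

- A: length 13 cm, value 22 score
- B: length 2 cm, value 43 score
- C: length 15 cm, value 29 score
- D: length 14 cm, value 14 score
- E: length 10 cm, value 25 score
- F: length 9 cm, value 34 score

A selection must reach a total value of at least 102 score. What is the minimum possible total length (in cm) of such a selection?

Subsets with value ≥ 102, sorted by total length:
- B+E+F: length 21, value 102
- B+C+F: length 26, value 106
- A+B+E+F: length 34, value 124
Minimum length: 21 cm.

21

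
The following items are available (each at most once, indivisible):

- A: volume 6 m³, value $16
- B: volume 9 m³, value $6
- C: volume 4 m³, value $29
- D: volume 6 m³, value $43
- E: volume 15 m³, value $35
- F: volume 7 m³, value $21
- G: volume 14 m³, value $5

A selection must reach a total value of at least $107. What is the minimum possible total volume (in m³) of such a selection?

Subsets with value ≥ 107, sorted by total volume:
- A+C+D+F: volume 23, value 109
- C+D+E: volume 25, value 107
- A+C+D+E: volume 31, value 123
Minimum volume: 23 m³.

23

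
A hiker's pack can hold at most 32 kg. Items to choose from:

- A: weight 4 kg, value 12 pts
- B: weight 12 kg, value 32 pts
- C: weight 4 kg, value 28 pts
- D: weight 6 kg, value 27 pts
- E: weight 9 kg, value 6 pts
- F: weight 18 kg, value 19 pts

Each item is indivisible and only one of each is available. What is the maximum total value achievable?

99 pts

Check high-value combinations within 32 kg:
- A+B+C+D: weight 4+12+4+6=26, value 12+32+28+27=99
- B+C+D+E: weight 12+4+6+9=31, value 32+28+27+6=93
- B+C+D: weight 12+4+6=22, value 32+28+27=87
- A+C+D+F: weight 4+4+6+18=32, value 12+28+27+19=86
- A+B+C+E: weight 4+12+4+9=29, value 12+32+28+6=78
Best: 99 pts.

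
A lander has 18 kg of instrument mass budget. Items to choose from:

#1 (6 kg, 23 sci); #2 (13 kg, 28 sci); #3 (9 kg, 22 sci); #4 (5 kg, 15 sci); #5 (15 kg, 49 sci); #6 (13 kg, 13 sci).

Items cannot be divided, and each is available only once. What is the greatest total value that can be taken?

49 sci

Check high-value combinations within 18 kg:
- #5: mass 15, value 49
- #1+#3: mass 6+9=15, value 23+22=45
- #2+#4: mass 13+5=18, value 28+15=43
- #1+#4: mass 6+5=11, value 23+15=38
Best: 49 sci.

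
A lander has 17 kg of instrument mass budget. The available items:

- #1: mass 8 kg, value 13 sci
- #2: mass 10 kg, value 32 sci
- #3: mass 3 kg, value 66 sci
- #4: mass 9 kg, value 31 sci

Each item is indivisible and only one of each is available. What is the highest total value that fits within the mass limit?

This is a 0/1 knapsack; check combinations near the capacity.
- #2+#3: mass 10+3=13, value 32+66=98
- #3+#4: mass 3+9=12, value 66+31=97
- #1+#3: mass 8+3=11, value 13+66=79
Best: 98 sci.

98 sci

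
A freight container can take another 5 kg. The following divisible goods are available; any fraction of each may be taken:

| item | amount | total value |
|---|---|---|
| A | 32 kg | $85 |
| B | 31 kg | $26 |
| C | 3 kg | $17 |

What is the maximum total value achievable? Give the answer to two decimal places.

22.31

Take in order of value per unit:
- C (17/3 per unit): all 3 → value 17, running total 17.00
- A (85/32 per unit): 2 of 32 → value 2×85/32 = 5.3125, running total 22.31
Total 22.31.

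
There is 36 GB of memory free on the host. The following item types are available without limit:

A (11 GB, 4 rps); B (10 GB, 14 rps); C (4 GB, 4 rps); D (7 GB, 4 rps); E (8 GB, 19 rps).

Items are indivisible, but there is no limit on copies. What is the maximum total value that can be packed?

Best value-per-unit is E at 19/8; filling with it alone gives 4×19 = 76.
Optimal mix: 1×C + 4×E → memory 36, value 80.

80 rps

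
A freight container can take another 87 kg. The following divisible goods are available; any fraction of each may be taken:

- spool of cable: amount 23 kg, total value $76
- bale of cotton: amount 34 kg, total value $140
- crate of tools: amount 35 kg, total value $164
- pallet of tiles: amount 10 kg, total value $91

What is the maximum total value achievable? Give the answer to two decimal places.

Take in order of value per unit:
- pallet of tiles (91/10 per unit): all 10 → value 91, running total 91.00
- crate of tools (164/35 per unit): all 35 → value 164, running total 255.00
- bale of cotton (140/34 per unit): all 34 → value 140, running total 395.00
- spool of cable (76/23 per unit): 8 of 23 → value 8×76/23 = 26.4348, running total 421.43
Total 421.43.

421.43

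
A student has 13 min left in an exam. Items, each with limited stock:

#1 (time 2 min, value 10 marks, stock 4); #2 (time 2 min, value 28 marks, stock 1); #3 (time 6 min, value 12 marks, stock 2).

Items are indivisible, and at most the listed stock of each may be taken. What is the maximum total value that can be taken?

Best selections within time 13 and stock limits:
- 4×#1 + 1×#2: time 10, value 68
- 2×#1 + 1×#2 + 1×#3: time 12, value 60
- 3×#1 + 1×#2: time 8, value 58
- 1×#1 + 1×#2 + 1×#3: time 10, value 50
Best: 68 marks.

68 marks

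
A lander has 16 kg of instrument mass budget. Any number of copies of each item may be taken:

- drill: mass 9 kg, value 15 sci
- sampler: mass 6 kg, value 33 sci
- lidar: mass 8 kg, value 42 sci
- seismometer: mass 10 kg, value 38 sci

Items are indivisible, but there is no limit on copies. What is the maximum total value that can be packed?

Best value-per-unit is sampler at 33/6; filling with it alone gives 2×33 = 66.
Optimal mix: 2×lidar → mass 16, value 84.

84 sci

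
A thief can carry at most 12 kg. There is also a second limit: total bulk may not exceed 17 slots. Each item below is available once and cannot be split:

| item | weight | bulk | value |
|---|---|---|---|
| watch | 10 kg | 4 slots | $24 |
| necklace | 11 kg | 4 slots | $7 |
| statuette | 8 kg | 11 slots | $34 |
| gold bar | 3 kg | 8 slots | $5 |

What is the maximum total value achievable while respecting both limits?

$34

Feasible sets respecting both limits:
- statuette: weight 8, bulk 11, value 34
- watch: weight 10, bulk 4, value 24
- necklace: weight 11, bulk 4, value 7
Best: $34.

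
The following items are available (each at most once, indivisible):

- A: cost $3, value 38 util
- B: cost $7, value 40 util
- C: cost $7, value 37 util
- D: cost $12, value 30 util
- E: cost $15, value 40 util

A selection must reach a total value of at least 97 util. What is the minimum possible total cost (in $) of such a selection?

17

Subsets with value ≥ 97, sorted by total cost:
- A+B+C: cost 17, value 115
- A+B+D: cost 22, value 108
- A+C+D: cost 22, value 105
Minimum cost: 17 $.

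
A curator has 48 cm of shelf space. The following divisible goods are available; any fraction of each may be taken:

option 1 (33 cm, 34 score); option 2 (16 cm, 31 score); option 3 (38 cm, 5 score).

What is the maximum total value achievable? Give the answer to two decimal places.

Take in order of value per unit:
- option 2 (31/16 per unit): all 16 → value 31, running total 31.00
- option 1 (34/33 per unit): 32 of 33 → value 32×34/33 = 32.9697, running total 63.97
Total 63.97.

63.97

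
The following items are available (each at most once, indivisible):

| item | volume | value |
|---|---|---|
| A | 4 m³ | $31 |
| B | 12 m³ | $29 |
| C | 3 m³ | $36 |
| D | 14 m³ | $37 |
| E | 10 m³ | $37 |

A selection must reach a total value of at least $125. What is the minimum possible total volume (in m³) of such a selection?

29

Subsets with value ≥ 125, sorted by total volume:
- A+B+C+E: volume 29, value 133
- A+C+D+E: volume 31, value 141
- A+B+C+D: volume 33, value 133
Minimum volume: 29 m³.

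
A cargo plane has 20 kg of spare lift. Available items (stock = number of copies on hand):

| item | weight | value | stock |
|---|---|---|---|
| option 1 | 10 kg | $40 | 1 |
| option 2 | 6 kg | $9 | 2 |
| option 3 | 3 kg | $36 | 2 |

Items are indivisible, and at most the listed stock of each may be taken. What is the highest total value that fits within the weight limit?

$112

Top feasible selections:
- 1×option 1 + 2×option 3: weight 16, value 112
- 2×option 2 + 2×option 3: weight 18, value 90
- 1×option 1 + 1×option 2 + 1×option 3: weight 19, value 85
- 1×option 2 + 2×option 3: weight 12, value 81
Best: $112.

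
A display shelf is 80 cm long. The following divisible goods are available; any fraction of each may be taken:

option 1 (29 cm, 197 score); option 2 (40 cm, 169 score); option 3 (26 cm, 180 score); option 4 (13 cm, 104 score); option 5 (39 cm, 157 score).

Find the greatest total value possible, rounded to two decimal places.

531.70

Take in order of value per unit:
- option 4 (104/13 per unit): all 13 → value 104, running total 104.00
- option 3 (180/26 per unit): all 26 → value 180, running total 284.00
- option 1 (197/29 per unit): all 29 → value 197, running total 481.00
- option 2 (169/40 per unit): 12 of 40 → value 12×169/40 = 50.7000, running total 531.70
Total 531.70.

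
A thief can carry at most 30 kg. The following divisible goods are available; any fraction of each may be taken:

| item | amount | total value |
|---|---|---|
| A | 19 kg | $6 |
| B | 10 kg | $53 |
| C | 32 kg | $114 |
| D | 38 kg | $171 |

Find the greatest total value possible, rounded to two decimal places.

143.00

Take in order of value per unit:
- B (53/10 per unit): all 10 → value 53, running total 53.00
- D (171/38 per unit): 20 of 38 → value 20×171/38 = 90.0000, running total 143.00
Total 143.00.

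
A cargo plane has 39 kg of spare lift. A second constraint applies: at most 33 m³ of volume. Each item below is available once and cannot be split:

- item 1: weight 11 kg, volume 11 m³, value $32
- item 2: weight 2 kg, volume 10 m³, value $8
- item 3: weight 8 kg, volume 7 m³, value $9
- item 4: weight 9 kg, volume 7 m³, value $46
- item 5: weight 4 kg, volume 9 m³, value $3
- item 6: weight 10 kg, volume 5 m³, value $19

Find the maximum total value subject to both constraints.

$106

Feasible sets respecting both limits:
- item 1+item 3+item 4+item 6: weight 38, volume 30, value 106
- item 1+item 2+item 4+item 6: weight 32, volume 33, value 105
- item 1+item 4+item 5+item 6: weight 34, volume 32, value 100
- item 1+item 4+item 6: weight 30, volume 23, value 97
Best: $106.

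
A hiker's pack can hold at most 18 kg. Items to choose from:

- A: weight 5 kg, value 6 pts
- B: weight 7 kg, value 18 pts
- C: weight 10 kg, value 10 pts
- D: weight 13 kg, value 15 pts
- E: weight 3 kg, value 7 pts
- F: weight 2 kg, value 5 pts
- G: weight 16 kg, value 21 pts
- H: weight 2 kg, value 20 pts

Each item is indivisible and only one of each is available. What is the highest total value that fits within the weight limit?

51 pts

Check high-value combinations within 18 kg:
- A+B+E+H: weight 5+7+3+2=17, value 6+18+7+20=51
- B+E+F+H: weight 7+3+2+2=14, value 18+7+5+20=50
- A+B+F+H: weight 5+7+2+2=16, value 6+18+5+20=49
Best: 51 pts.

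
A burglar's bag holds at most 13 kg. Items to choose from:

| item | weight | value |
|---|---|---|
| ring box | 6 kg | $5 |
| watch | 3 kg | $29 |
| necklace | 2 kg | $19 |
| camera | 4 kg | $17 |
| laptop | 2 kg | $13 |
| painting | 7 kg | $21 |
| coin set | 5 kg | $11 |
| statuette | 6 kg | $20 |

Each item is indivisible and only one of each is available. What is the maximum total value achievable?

Check high-value combinations within 13 kg:
- watch+necklace+laptop+statuette: weight 3+2+2+6=13, value 29+19+13+20=81
- watch+necklace+camera+laptop: weight 3+2+4+2=11, value 29+19+17+13=78
- watch+necklace+laptop+coin set: weight 3+2+2+5=12, value 29+19+13+11=72
Best: $81.

$81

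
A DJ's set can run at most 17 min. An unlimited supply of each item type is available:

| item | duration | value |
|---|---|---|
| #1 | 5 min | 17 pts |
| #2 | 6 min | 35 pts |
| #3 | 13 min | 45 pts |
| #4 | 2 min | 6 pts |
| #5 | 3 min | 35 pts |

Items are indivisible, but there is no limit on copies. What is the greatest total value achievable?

181 pts

Best value-per-unit is #5 at 35/3; filling with it alone gives 5×35 = 175.
Optimal mix: 1×#4 + 5×#5 → duration 17, value 181.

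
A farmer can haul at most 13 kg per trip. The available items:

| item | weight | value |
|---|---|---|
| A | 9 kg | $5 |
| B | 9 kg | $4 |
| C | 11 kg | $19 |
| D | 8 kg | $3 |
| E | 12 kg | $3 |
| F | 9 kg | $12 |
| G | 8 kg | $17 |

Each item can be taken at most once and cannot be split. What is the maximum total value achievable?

Check high-value combinations within 13 kg:
- C: weight 11, value 19
- G: weight 8, value 17
- F: weight 9, value 12
- A: weight 9, value 5
- B: weight 9, value 4
Best: $19.

$19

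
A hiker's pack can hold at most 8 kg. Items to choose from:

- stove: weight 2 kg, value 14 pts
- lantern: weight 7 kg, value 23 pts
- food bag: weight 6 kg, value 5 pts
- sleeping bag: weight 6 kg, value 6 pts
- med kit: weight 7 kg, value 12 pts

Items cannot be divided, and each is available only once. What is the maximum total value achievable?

Check high-value combinations within 8 kg:
- lantern: weight 7, value 23
- stove+sleeping bag: weight 2+6=8, value 14+6=20
- stove+food bag: weight 2+6=8, value 14+5=19
- stove: weight 2, value 14
Best: 23 pts.

23 pts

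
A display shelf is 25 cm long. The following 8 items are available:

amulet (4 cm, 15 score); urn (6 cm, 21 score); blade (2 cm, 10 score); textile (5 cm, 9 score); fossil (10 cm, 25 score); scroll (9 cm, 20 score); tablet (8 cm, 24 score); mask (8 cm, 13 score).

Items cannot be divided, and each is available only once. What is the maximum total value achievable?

79 score

Check high-value combinations within 25 cm:
- amulet+urn+blade+textile+tablet: length 4+6+2+5+8=25, value 15+21+10+9+24=79
- urn+blade+scroll+tablet: length 6+2+9+8=25, value 21+10+20+24=75
- amulet+blade+fossil+tablet: length 4+2+10+8=24, value 15+10+25+24=74
Best: 79 score.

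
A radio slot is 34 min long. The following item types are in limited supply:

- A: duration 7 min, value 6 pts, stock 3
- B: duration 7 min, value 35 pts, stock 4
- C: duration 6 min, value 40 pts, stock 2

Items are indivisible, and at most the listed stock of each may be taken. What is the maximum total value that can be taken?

Best selections within duration 34 and stock limits:
- 3×B + 2×C: duration 33, value 185
- 4×B + 1×C: duration 34, value 180
- 1×A + 2×B + 2×C: duration 33, value 156
Best: 185 pts.

185 pts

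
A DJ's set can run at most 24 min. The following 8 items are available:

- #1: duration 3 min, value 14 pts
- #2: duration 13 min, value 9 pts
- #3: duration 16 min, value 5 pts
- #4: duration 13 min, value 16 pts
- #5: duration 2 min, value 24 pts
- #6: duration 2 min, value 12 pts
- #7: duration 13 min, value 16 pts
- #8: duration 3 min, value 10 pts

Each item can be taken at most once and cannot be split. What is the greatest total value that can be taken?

This is a 0/1 knapsack; check combinations near the capacity.
- #1+#4+#5+#6+#8: duration 3+13+2+2+3=23, value 14+16+24+12+10=76
- #1+#5+#6+#7+#8: duration 3+2+2+13+3=23, value 14+24+12+16+10=76
- #1+#2+#5+#6+#8: duration 3+13+2+2+3=23, value 14+9+24+12+10=69
- #1+#4+#5+#6: duration 3+13+2+2=20, value 14+16+24+12=66
- #1+#5+#6+#7: duration 3+2+2+13=20, value 14+24+12+16=66
Best: 76 pts.

76 pts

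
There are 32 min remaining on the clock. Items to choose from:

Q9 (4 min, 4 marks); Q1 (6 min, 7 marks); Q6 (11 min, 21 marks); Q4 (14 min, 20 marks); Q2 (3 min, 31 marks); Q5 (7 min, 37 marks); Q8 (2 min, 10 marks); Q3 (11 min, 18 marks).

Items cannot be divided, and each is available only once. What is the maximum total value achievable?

107 marks

This is a 0/1 knapsack; check combinations near the capacity.
- Q6+Q2+Q5+Q3: time 11+3+7+11=32, value 21+31+37+18=107
- Q1+Q6+Q2+Q5+Q8: time 6+11+3+7+2=29, value 7+21+31+37+10=106
- Q1+Q4+Q2+Q5+Q8: time 6+14+3+7+2=32, value 7+20+31+37+10=105
- Q9+Q6+Q2+Q5+Q8: time 4+11+3+7+2=27, value 4+21+31+37+10=103
Best: 107 marks.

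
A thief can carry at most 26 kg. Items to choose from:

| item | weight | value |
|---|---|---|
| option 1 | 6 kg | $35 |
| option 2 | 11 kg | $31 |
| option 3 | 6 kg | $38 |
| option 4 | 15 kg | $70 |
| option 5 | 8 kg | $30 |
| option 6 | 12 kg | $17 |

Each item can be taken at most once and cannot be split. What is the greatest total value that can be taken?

This is a 0/1 knapsack; check combinations near the capacity.
- option 3+option 4: weight 6+15=21, value 38+70=108
- option 1+option 4: weight 6+15=21, value 35+70=105
- option 1+option 2+option 3: weight 6+11+6=23, value 35+31+38=104
- option 1+option 3+option 5: weight 6+6+8=20, value 35+38+30=103
- option 2+option 4: weight 11+15=26, value 31+70=101
Best: $108.

$108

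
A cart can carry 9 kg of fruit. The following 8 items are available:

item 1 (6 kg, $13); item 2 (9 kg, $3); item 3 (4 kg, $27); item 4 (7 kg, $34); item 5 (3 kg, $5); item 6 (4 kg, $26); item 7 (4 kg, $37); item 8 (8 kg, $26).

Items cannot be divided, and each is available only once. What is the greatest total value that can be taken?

Check high-value combinations within 9 kg:
- item 3+item 7: weight 4+4=8, value 27+37=64
- item 6+item 7: weight 4+4=8, value 26+37=63
- item 3+item 6: weight 4+4=8, value 27+26=53
Best: $64.

$64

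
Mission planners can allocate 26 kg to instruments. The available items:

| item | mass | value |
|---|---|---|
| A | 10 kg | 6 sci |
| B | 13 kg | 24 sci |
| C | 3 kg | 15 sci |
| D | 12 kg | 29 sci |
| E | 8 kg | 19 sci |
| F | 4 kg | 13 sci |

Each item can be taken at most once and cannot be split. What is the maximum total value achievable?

This is a 0/1 knapsack; check combinations near the capacity.
- C+D+E: mass 3+12+8=23, value 15+29+19=63
- D+E+F: mass 12+8+4=24, value 29+19+13=61
- B+C+E: mass 13+3+8=24, value 24+15+19=58
- C+D+F: mass 3+12+4=19, value 15+29+13=57
- B+E+F: mass 13+8+4=25, value 24+19+13=56
Best: 63 sci.

63 sci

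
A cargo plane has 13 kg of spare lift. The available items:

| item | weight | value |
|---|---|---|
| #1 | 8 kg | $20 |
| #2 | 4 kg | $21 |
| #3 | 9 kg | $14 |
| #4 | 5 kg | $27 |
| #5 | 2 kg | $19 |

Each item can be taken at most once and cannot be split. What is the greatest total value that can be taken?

Check high-value combinations within 13 kg:
- #2+#4+#5: weight 4+5+2=11, value 21+27+19=67
- #2+#4: weight 4+5=9, value 21+27=48
- #1+#4: weight 8+5=13, value 20+27=47
- #4+#5: weight 5+2=7, value 27+19=46
Best: $67.

$67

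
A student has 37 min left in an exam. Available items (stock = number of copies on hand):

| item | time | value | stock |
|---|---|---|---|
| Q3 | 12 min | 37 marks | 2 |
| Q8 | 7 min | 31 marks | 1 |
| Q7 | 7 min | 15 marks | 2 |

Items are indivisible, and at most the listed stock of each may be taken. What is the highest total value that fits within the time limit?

Top feasible selections:
- 2×Q3 + 1×Q8: time 31, value 105
- 1×Q3 + 1×Q8 + 2×Q7: time 33, value 98
Best: 105 marks.

105 marks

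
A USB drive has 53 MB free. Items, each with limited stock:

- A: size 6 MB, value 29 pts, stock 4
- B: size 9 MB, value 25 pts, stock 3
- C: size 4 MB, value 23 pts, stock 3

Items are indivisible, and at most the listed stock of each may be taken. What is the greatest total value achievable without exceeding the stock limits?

Best selections within size 53 and stock limits:
- 4×A + 2×B + 2×C: size 50, value 212
- 4×A + 1×B + 3×C: size 45, value 210
- 3×A + 3×B + 2×C: size 53, value 208
- 3×A + 2×B + 3×C: size 48, value 206
Best: 212 pts.

212 pts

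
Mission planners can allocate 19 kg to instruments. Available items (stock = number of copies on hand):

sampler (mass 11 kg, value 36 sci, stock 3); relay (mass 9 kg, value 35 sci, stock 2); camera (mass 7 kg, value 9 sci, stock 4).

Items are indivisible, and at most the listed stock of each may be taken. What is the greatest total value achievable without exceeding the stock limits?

70 sci

Top feasible selections:
- 2×relay: mass 18, value 70
- 1×sampler + 1×camera: mass 18, value 45
- 1×relay + 1×camera: mass 16, value 44
Best: 70 sci.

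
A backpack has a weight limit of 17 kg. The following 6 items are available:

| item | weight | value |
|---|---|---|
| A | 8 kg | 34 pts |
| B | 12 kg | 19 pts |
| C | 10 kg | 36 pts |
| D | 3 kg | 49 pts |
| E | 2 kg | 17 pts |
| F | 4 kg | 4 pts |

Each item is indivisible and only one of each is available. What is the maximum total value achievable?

Check high-value combinations within 17 kg:
- A+D+E+F: weight 8+3+2+4=17, value 34+49+17+4=104
- C+D+E: weight 10+3+2=15, value 36+49+17=102
- A+D+E: weight 8+3+2=13, value 34+49+17=100
- C+D+F: weight 10+3+4=17, value 36+49+4=89
Best: 104 pts.

104 pts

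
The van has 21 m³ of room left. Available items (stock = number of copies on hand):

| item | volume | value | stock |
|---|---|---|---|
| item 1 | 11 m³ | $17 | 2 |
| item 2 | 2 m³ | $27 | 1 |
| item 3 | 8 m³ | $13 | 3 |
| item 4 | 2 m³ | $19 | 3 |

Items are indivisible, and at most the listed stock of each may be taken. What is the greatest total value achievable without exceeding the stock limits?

$101

Top feasible selections:
- 1×item 1 + 1×item 2 + 3×item 4: volume 19, value 101
- 1×item 2 + 1×item 3 + 3×item 4: volume 16, value 97
Best: $101.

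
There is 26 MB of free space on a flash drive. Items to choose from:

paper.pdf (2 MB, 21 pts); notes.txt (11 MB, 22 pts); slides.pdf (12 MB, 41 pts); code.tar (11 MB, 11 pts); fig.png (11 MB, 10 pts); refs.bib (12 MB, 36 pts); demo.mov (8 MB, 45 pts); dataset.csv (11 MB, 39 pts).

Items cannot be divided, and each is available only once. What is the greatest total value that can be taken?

107 pts

Check high-value combinations within 26 MB:
- paper.pdf+slides.pdf+demo.mov: size 2+12+8=22, value 21+41+45=107
- paper.pdf+demo.mov+dataset.csv: size 2+8+11=21, value 21+45+39=105
- paper.pdf+refs.bib+demo.mov: size 2+12+8=22, value 21+36+45=102
- paper.pdf+slides.pdf+dataset.csv: size 2+12+11=25, value 21+41+39=101
Best: 107 pts.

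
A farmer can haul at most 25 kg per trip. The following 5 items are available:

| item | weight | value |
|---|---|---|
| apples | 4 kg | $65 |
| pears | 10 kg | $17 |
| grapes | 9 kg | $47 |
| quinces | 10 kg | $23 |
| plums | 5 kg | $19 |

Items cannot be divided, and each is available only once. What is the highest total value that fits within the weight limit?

$135

Check high-value combinations within 25 kg:
- apples+grapes+quinces: weight 4+9+10=23, value 65+47+23=135
- apples+grapes+plums: weight 4+9+5=18, value 65+47+19=131
- apples+pears+grapes: weight 4+10+9=23, value 65+17+47=129
- apples+grapes: weight 4+9=13, value 65+47=112
- apples+quinces+plums: weight 4+10+5=19, value 65+23+19=107
Best: $135.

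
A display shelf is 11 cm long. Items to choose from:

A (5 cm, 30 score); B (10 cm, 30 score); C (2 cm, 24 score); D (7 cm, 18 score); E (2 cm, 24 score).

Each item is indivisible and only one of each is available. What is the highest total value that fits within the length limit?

Check high-value combinations within 11 cm:
- A+C+E: length 5+2+2=9, value 30+24+24=78
- C+D+E: length 2+7+2=11, value 24+18+24=66
- A+C: length 5+2=7, value 30+24=54
Best: 78 score.

78 score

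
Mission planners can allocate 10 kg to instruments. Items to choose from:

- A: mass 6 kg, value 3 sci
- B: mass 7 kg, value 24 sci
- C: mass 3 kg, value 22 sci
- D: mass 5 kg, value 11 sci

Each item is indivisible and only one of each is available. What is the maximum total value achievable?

46 sci

This is a 0/1 knapsack; check combinations near the capacity.
- B+C: mass 7+3=10, value 24+22=46
- C+D: mass 3+5=8, value 22+11=33
- A+C: mass 6+3=9, value 3+22=25
- B: mass 7, value 24
Best: 46 sci.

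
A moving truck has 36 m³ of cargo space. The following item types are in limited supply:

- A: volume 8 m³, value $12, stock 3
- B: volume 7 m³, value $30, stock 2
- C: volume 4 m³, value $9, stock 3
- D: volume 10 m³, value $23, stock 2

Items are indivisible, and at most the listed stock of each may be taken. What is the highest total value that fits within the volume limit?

Top feasible selections:
- 2×B + 3×C + 1×D: volume 36, value 110
- 2×B + 2×D: volume 34, value 106
- 1×A + 2×B + 1×C + 1×D: volume 36, value 104
Best: $110.

$110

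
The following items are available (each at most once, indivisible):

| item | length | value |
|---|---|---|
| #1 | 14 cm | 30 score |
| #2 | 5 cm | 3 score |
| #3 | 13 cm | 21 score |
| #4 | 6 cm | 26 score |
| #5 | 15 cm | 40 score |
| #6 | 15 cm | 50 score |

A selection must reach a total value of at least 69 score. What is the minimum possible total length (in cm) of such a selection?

Subsets with value ≥ 69, sorted by total length:
- #4+#6: length 21, value 76
- #2+#4+#6: length 26, value 79
- #2+#4+#5: length 26, value 69
- #3+#6: length 28, value 71
Minimum length: 21 cm.

21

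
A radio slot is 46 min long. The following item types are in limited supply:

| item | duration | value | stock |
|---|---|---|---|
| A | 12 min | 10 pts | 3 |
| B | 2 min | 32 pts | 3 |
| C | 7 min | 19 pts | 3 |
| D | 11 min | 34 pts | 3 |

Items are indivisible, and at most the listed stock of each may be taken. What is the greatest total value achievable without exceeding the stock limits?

Top feasible selections:
- 3×B + 1×C + 3×D: duration 46, value 217
- 3×B + 2×C + 2×D: duration 42, value 202
- 3×B + 3×D: duration 39, value 198
- 3×B + 3×C + 1×D: duration 38, value 187
Best: 217 pts.

217 pts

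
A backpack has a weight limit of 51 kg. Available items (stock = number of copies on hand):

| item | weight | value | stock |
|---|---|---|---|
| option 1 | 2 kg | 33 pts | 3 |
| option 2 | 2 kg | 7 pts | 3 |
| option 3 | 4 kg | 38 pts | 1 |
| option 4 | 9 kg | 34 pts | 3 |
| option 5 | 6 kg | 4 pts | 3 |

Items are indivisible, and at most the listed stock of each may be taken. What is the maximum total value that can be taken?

Top feasible selections:
- 3×option 1 + 3×option 2 + 1×option 3 + 3×option 4 + 1×option 5: weight 49, value 264
- 3×option 1 + 3×option 2 + 1×option 3 + 3×option 4: weight 43, value 260
Best: 264 pts.

264 pts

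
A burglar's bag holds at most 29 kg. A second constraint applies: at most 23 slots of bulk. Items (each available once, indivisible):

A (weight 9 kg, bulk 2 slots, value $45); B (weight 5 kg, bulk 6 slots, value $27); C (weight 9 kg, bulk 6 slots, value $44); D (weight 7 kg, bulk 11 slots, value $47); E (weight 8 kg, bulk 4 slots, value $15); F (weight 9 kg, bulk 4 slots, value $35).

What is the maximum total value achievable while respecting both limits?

Feasible sets respecting both limits:
- A+C+D: weight 25, bulk 19, value 136
- A+B+D+E: weight 29, bulk 23, value 134
- A+D+F: weight 25, bulk 17, value 127
- C+D+F: weight 25, bulk 21, value 126
Best: $136.

$136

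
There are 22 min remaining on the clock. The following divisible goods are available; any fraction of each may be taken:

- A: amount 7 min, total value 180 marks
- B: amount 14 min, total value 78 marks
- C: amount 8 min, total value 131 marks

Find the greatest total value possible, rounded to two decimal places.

Take in order of value per unit:
- A (180/7 per unit): all 7 → value 180, running total 180.00
- C (131/8 per unit): all 8 → value 131, running total 311.00
- B (78/14 per unit): 7 of 14 → value 7×78/14 = 39.0000, running total 350.00
Total 350.00.

350.00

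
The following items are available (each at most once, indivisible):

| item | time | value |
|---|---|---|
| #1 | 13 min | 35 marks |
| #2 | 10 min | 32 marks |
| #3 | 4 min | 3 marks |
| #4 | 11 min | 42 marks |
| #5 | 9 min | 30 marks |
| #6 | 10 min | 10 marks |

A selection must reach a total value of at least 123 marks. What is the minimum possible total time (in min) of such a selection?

43

Subsets with value ≥ 123, sorted by total time:
- #1+#2+#4+#5: time 43, value 139
- #1+#2+#3+#4+#5: time 47, value 142
- #1+#2+#4+#5+#6: time 53, value 149
Minimum time: 43 min.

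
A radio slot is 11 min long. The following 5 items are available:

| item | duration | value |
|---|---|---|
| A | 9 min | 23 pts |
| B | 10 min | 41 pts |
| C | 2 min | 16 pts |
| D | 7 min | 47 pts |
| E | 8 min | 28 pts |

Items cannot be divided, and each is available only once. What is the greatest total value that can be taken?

Check high-value combinations within 11 min:
- C+D: duration 2+7=9, value 16+47=63
- D: duration 7, value 47
- C+E: duration 2+8=10, value 16+28=44
- B: duration 10, value 41
Best: 63 pts.

63 pts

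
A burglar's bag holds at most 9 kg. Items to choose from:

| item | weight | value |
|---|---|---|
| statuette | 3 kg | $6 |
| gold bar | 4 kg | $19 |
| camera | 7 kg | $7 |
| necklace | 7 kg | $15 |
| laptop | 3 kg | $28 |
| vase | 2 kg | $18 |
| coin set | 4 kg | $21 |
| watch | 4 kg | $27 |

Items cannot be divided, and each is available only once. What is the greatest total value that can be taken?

$73

This is a 0/1 knapsack; check combinations near the capacity.
- laptop+vase+watch: weight 3+2+4=9, value 28+18+27=73
- laptop+vase+coin set: weight 3+2+4=9, value 28+18+21=67
- gold bar+laptop+vase: weight 4+3+2=9, value 19+28+18=65
Best: $73.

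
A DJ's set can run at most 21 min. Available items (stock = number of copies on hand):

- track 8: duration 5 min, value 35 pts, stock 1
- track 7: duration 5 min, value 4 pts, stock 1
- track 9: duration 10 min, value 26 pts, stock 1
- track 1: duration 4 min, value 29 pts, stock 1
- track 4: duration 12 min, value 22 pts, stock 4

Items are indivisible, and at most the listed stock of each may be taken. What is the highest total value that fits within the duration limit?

Top feasible selections:
- 1×track 8 + 1×track 9 + 1×track 1: duration 19, value 90
- 1×track 8 + 1×track 1 + 1×track 4: duration 21, value 86
Best: 90 pts.

90 pts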